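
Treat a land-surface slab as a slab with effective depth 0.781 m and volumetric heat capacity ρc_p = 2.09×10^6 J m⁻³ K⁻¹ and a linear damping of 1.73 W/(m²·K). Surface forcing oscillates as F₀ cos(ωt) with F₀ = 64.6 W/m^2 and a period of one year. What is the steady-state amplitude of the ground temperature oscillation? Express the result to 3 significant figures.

36.7 K

Areal heat capacity C = ρc_p × D = 2.09×10^6 × 0.781 = 1.63×10^6 J m⁻² K⁻¹.
Angular frequency ω = 2π / T = 2π / 3.15×10^7 s = 1.99×10^-7 s⁻¹.
√((Cω)² + λ²) = √((0.325)² + 1.73²) = 1.76 W/(m²·K).
Amplitude A = F₀ / √((Cω)²+λ²) = 64.6 / 1.76 = 36.7 K.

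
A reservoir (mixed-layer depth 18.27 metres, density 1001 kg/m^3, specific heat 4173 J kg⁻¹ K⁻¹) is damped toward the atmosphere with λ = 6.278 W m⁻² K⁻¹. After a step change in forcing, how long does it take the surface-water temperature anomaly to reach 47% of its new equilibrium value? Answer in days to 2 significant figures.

89 days

Areal heat capacity C = ρ c_p D = 1001 × 4173 × 18.27 = 7.63×10^7 J/(m^2 K).
τ = C / λ = 7.63×10^7 / 6.278 = 1.22×10^7 s.
Fraction reached: 1 − e^(−t/τ) = 0.47 ⇒ t = −τ ln(1 − 0.47) = τ × 0.635.
t = 7.72×10^6 s = 89.3 days.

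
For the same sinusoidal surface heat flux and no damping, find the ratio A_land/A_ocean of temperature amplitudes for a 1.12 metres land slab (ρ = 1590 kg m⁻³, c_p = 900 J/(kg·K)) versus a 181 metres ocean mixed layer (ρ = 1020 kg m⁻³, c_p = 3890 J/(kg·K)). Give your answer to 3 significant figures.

C_ocean = 1020 × 3890 × 181 = 7.18×10^8 J/(m²·K).
C_land = 1590 × 900 × 1.12 = 1.60×10^6 J/(m²·K).
Undamped amplitude ∝ 1/C, so A_land/A_ocean = C_ocean/C_land = 448.

448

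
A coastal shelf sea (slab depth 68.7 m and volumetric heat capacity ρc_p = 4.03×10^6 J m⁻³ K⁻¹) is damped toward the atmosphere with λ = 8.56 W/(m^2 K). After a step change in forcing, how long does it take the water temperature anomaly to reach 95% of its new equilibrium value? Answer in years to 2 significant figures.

Areal heat capacity C = ρc_p × D = 4.03×10^6 × 68.7 = 2.77×10^8 J/(m²·K).
τ = C / λ = 2.77×10^8 / 8.56 = 3.23×10^7 s.
Fraction reached: 1 − e^(−t/τ) = 0.95 ⇒ t = −τ ln(1 − 0.95) = τ × 3.00.
t = 9.69×10^7 s = 3.07 years.

3.1 years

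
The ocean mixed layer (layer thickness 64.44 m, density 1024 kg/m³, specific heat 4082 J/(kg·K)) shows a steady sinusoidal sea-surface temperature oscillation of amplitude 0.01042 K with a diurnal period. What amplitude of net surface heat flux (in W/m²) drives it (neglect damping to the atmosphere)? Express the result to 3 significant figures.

204

Areal heat capacity C = ρ c_p D = 1024 × 4082 × 64.44 = 2.69×10^8 J m⁻² K⁻¹.
ω = 2π / 86400 s = 7.27×10^-5 s⁻¹.
Cω = 2.69×10^8 × 7.27×10^-5 = 19600 W/(m²·K).
F₀ = A × Cω = 0.01042 × 19600 = 204 W/m².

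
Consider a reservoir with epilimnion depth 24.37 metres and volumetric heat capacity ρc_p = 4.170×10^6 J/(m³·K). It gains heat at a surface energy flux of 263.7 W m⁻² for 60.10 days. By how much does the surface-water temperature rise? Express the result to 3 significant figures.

13.5 K

Areal heat capacity C = ρc_p × D = 4.170×10^6 × 24.37 = 1.02×10^8 J m⁻² K⁻¹.
Net heat input Q = F Δt = 263.7 × (60.10 days × 86400 s/day) = 1.37×10^9 J/m².
ΔT = Q / C = 1.37×10^9 / 1.02×10^8 = 13.5 K.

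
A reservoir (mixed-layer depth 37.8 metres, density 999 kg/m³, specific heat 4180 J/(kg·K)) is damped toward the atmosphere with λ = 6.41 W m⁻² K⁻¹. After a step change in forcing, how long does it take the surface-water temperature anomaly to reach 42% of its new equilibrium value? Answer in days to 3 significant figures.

155 days

Areal heat capacity C = ρ c_p D = 999 × 4180 × 37.8 = 1.58×10^8 J/(m^2 K).
τ = C / λ = 1.58×10^8 / 6.41 = 2.46×10^7 s.
Fraction reached: 1 − e^(−t/τ) = 0.42 ⇒ t = −τ ln(1 − 0.42) = τ × 0.545.
t = 1.34×10^7 s = 155 days.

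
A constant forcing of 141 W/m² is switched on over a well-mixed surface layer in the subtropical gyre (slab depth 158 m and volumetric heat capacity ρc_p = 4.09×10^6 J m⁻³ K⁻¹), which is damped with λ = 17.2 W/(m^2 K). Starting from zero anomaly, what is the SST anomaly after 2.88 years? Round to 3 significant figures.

7.47 K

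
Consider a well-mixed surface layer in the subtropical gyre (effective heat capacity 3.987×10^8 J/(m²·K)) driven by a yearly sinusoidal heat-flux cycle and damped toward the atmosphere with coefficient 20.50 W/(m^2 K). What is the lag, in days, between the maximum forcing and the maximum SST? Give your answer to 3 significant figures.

76.6 days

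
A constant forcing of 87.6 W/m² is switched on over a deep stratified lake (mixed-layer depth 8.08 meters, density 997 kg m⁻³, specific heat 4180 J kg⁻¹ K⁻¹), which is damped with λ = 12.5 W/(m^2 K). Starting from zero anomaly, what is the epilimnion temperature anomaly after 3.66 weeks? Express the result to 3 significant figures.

Areal heat capacity C = ρ c_p D = 997 × 4180 × 8.08 = 3.37×10^7 J/(m²·K).
τ = C / λ = 3.37×10^7 / 12.5 = 2.69×10^6 s.
Equilibrium anomaly ΔT_eq = F / λ = 87.6 / 12.5 = 7.01 K.
t = 3.66 weeks = 2.21×10^6 s, so t/τ = 0.822.
ΔT(t) = ΔT_eq (1 − e^(−t/τ)) = 7.01 × (1 − e^−0.822) = 3.93 K.

3.93 K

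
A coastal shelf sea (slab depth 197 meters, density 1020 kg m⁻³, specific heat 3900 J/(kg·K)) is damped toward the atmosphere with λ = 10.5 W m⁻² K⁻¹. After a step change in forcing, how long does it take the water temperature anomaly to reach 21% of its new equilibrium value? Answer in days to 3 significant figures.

204 days

Areal heat capacity C = ρ c_p D = 1020 × 3900 × 197 = 7.84×10^8 J/(m²·K).
τ = C / λ = 7.84×10^8 / 10.5 = 7.46×10^7 s.
Fraction reached: 1 − e^(−t/τ) = 0.21 ⇒ t = −τ ln(1 − 0.21) = τ × 0.236.
t = 1.76×10^7 s = 204 days.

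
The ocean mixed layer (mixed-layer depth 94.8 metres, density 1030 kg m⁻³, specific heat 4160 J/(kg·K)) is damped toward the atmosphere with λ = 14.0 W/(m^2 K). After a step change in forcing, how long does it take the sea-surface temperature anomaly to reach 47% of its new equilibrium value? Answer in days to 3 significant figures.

213 days

Areal heat capacity C = ρ c_p D = 1030 × 4160 × 94.8 = 4.06×10^8 J m⁻² K⁻¹.
τ = C / λ = 4.06×10^8 / 14.0 = 2.90×10^7 s.
Fraction reached: 1 − e^(−t/τ) = 0.47 ⇒ t = −τ ln(1 − 0.47) = τ × 0.635.
t = 1.84×10^7 s = 213 days.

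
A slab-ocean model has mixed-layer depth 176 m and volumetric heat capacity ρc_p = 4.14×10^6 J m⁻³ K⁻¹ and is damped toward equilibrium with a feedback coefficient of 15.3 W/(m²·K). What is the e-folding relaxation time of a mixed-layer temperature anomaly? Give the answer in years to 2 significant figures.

1.5 years

Areal heat capacity C = ρc_p × D = 4.14×10^6 × 176 = 7.29×10^8 J/(m^2 K).
Relaxation time τ = C / λ = 7.29×10^8 / 15.3 = 4.76×10^7 s.
In years: 4.76×10^7 s / (3.156×10^7 s/year) = 1.51 years.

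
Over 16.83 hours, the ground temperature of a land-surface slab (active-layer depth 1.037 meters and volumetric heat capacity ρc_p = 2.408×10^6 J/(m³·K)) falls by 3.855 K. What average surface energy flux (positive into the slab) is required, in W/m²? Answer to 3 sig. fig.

Areal heat capacity C = ρc_p × D = 2.408×10^6 × 1.037 = 2.50×10^6 J/(m^2 K).
Required heat per unit area: Q = C ΔT = 2.50×10^6 × -3.855 = -9.63×10^6 J/m².
Flux F = Q / Δt = -9.63×10^6 / 60600 s = -159 W/m².

-159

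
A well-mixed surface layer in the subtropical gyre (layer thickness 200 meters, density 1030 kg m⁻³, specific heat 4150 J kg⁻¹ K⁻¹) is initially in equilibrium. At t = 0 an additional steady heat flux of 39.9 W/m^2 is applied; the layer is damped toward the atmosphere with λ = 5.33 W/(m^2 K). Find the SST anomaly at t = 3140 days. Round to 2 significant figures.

6.1 K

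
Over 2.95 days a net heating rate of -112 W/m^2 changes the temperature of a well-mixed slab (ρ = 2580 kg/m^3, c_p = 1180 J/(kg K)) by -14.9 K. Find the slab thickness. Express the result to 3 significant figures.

0.629 m

Heat input Q = F Δt = -112 × 2.55×10^5 s = -2.85×10^7 J/m².
Required areal heat capacity C = Q / ΔT = 1.92×10^6 J/(m²·K).
Depth D = C / (ρ c_p) = 1.92×10^6 / (2580 × 1180) = 0.629 m.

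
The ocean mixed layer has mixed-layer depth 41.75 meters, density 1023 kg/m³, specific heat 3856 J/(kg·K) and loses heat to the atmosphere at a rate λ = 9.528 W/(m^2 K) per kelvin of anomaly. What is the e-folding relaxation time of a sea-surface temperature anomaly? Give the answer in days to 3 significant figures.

Areal heat capacity C = ρ c_p D = 1023 × 3856 × 41.75 = 1.65×10^8 J m⁻² K⁻¹.
Relaxation time τ = C / λ = 1.65×10^8 / 9.528 = 1.73×10^7 s.
In days: 1.73×10^7 s / (86400 s/day) = 200 days.

200 days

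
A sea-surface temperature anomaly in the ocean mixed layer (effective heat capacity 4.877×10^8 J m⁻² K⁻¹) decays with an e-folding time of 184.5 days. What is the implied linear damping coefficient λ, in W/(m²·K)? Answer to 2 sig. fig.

Areal heat capacity C = 4.877×10^8 J m⁻² K⁻¹ (given).
τ = 184.5 days = 1.59×10^7 s.
λ = C / τ = 4.88×10^8 / 1.59×10^7 = 30.6 W/(m²·K).

31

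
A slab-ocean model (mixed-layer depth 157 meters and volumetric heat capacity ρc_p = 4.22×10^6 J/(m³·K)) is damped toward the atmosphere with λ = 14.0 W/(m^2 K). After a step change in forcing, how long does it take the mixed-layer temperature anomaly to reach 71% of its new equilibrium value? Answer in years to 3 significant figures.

1.86 years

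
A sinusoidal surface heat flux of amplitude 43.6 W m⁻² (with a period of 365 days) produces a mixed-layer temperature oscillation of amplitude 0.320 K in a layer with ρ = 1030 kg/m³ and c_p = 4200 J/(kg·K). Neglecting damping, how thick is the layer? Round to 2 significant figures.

160 m

ω = 2π / 3.15×10^7 s = 1.99×10^-7 s⁻¹.
Required C = F₀ / (A ω) = 43.6 / (0.320 × 1.99×10^-7) = 6.84×10^8 J/(m²·K).
D = C / (ρ c_p) = 6.84×10^8 / (1030 × 4200) = 158 m.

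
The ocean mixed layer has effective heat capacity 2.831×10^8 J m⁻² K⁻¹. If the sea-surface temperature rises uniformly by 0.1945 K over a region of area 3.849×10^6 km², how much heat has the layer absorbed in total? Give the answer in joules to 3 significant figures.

Areal heat capacity C = 2.831×10^8 J m⁻² K⁻¹ (given).
Heat per unit area: q = C ΔT = 2.83×10^8 × 0.1945 = 5.51×10^7 J/m².
Total heat: Q = q × A = 5.51×10^7 × (3.849×10^6 × 10⁶ m²) = 2.12×10^20 J.

2.12×10^20 J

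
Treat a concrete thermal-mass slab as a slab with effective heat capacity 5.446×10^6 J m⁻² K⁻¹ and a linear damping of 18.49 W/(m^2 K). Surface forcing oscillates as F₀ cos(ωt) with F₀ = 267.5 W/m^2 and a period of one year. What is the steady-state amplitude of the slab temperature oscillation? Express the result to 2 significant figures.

14 K

Areal heat capacity C = 5.446×10^6 J m⁻² K⁻¹ (given).
Angular frequency ω = 2π / T = 2π / 3.15×10^7 s = 1.99×10^-7 s⁻¹.
√((Cω)² + λ²) = √((1.09)² + 18.49²) = 18.5 W/(m²·K).
Amplitude A = F₀ / √((Cω)²+λ²) = 267.5 / 18.5 = 14.4 K.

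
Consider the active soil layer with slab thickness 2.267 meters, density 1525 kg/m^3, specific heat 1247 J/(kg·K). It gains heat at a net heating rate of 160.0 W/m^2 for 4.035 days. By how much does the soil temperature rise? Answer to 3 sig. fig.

12.9 K

Areal heat capacity C = ρ c_p D = 1525 × 1247 × 2.267 = 4.31×10^6 J/(m^2 K).
Net heat input Q = F Δt = 160.0 × (4.035 days × 86400 s/day) = 5.58×10^7 J/m².
ΔT = Q / C = 5.58×10^7 / 4.31×10^6 = 12.9 K.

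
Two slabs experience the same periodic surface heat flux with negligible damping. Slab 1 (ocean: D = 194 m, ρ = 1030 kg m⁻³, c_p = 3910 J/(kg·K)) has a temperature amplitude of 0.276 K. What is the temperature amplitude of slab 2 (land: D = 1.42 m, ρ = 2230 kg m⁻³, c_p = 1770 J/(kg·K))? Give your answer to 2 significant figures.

C_ocean = 7.81×10^8 J/(m²·K); C_land = 5.60×10^6 J/(m²·K).
A ∝ 1/C ⇒ A_land = A_ocean × C_ocean/C_land = 0.276 × 139 = 38.5 K.

38 K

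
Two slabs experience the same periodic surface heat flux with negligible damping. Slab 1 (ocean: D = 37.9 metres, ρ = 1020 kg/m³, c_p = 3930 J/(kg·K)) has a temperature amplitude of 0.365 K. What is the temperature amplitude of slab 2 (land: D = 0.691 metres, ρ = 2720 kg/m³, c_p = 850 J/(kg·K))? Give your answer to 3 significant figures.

34.7 K

C_ocean = 1.52×10^8 J/(m²·K); C_land = 1.60×10^6 J/(m²·K).
A ∝ 1/C ⇒ A_land = A_ocean × C_ocean/C_land = 0.365 × 95.1 = 34.7 K.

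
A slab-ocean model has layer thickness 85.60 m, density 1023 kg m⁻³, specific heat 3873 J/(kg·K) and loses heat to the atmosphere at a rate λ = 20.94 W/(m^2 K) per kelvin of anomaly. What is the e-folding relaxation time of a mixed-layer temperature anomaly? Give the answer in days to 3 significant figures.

187 days

Areal heat capacity C = ρ c_p D = 1023 × 3873 × 85.60 = 3.39×10^8 J m⁻² K⁻¹.
Relaxation time τ = C / λ = 3.39×10^8 / 20.94 = 1.62×10^7 s.
In days: 1.62×10^7 s / (86400 s/day) = 187 days.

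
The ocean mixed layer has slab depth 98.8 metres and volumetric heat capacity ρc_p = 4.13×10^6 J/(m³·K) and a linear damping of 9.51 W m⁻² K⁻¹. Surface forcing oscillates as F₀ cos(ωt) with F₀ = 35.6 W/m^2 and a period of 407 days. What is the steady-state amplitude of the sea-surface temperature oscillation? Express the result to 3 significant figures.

0.484 K

Areal heat capacity C = ρc_p × D = 4.13×10^6 × 98.8 = 4.08×10^8 J/(m²·K).
Angular frequency ω = 2π / T = 2π / 3.52×10^7 s = 1.79×10^-7 s⁻¹.
√((Cω)² + λ²) = √((72.9)² + 9.51²) = 73.5 W/(m²·K).
Amplitude A = F₀ / √((Cω)²+λ²) = 35.6 / 73.5 = 0.484 K.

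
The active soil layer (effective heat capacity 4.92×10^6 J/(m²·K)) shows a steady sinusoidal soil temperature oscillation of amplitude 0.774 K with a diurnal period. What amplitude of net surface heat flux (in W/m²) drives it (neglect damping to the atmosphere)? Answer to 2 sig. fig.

280

Areal heat capacity C = 4.92×10^6 J/(m²·K) (given).
ω = 2π / 86400 s = 7.27×10^-5 s⁻¹.
Cω = 4.92×10^6 × 7.27×10^-5 = 358 W/(m²·K).
F₀ = A × Cω = 0.774 × 358 = 277 W/m².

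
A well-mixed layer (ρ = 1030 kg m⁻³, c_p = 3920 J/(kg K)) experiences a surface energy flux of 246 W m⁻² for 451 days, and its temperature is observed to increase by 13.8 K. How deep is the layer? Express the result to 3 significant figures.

172 m

Heat input Q = F Δt = 246 × 3.90×10^7 s = 9.59×10^9 J/m².
Required areal heat capacity C = Q / ΔT = 6.95×10^8 J/(m²·K).
Depth D = C / (ρ c_p) = 6.95×10^8 / (1030 × 3920) = 172 m.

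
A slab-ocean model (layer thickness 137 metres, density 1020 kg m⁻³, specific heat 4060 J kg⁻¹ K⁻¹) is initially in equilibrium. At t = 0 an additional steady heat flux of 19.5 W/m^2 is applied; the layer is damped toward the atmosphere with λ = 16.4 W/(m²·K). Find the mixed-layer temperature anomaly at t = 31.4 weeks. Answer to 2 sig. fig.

0.50 K

Areal heat capacity C = ρ c_p D = 1020 × 4060 × 137 = 5.67×10^8 J/(m^2 K).
τ = C / λ = 5.67×10^8 / 16.4 = 3.46×10^7 s.
Equilibrium anomaly ΔT_eq = F / λ = 19.5 / 16.4 = 1.19 K.
t = 31.4 weeks = 1.90×10^7 s, so t/τ = 0.549.
ΔT(t) = ΔT_eq (1 − e^(−t/τ)) = 1.19 × (1 − e^−0.549) = 0.502 K.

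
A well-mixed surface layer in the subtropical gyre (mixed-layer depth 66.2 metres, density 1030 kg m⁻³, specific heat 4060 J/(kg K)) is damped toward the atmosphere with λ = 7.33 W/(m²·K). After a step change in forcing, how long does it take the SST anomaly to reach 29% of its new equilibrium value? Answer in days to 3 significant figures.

Areal heat capacity C = ρ c_p D = 1030 × 4060 × 66.2 = 2.77×10^8 J/(m²·K).
τ = C / λ = 2.77×10^8 / 7.33 = 3.78×10^7 s.
Fraction reached: 1 − e^(−t/τ) = 0.29 ⇒ t = −τ ln(1 − 0.29) = τ × 0.342.
t = 1.29×10^7 s = 150 days.

150 days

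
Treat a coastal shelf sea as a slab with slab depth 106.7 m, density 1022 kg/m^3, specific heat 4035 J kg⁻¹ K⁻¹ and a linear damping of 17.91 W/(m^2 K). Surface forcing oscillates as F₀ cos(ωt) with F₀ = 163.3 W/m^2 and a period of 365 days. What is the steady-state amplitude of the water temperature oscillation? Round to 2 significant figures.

1.8 K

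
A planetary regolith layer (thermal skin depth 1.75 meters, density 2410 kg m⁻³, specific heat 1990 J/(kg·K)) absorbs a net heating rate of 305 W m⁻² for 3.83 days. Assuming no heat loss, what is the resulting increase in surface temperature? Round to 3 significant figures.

12.0 K

Areal heat capacity C = ρ c_p D = 2410 × 1990 × 1.75 = 8.39×10^6 J m⁻² K⁻¹.
Net heat input Q = F Δt = 305 × (3.83 days × 86400 s/day) = 1.01×10^8 J/m².
ΔT = Q / C = 1.01×10^8 / 8.39×10^6 = 12.0 K.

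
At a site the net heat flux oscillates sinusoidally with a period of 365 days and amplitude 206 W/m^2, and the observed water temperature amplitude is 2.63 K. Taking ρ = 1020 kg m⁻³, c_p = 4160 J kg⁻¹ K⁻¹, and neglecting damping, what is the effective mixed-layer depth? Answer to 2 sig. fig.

93 m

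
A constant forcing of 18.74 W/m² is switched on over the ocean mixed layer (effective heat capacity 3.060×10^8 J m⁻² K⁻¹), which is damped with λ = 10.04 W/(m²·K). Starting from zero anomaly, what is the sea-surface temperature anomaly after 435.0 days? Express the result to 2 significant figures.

Areal heat capacity C = 3.060×10^8 J m⁻² K⁻¹ (given).
τ = C / λ = 3.06×10^8 / 10.04 = 3.05×10^7 s.
Equilibrium anomaly ΔT_eq = F / λ = 18.74 / 10.04 = 1.87 K.
t = 435.0 days = 3.76×10^7 s, so t/τ = 1.23.
ΔT(t) = ΔT_eq (1 − e^(−t/τ)) = 1.87 × (1 − e^−1.23) = 1.32 K.

1.3 K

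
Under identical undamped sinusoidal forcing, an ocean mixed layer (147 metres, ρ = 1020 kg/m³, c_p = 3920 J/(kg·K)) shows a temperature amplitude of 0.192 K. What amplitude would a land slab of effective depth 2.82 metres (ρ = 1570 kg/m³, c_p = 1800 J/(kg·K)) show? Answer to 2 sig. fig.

C_ocean = 5.88×10^8 J/(m²·K); C_land = 7.97×10^6 J/(m²·K).
A ∝ 1/C ⇒ A_land = A_ocean × C_ocean/C_land = 0.192 × 73.8 = 14.2 K.

14 K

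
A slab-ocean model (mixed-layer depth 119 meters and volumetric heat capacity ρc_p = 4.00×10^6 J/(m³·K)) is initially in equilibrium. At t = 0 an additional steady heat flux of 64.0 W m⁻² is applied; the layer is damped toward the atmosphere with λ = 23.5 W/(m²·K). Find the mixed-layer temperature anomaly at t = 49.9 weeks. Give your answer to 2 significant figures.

Areal heat capacity C = ρc_p × D = 4.00×10^6 × 119 = 4.76×10^8 J/(m^2 K).
τ = C / λ = 4.76×10^8 / 23.5 = 2.03×10^7 s.
Equilibrium anomaly ΔT_eq = F / λ = 64.0 / 23.5 = 2.72 K.
t = 49.9 weeks = 3.02×10^7 s, so t/τ = 1.49.
ΔT(t) = ΔT_eq (1 − e^(−t/τ)) = 2.72 × (1 − e^−1.49) = 2.11 K.

2.1 K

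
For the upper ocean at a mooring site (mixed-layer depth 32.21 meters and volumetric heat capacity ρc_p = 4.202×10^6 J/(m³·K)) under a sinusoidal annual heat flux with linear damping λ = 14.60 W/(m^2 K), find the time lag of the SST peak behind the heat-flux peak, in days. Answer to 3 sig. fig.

Areal heat capacity C = ρc_p × D = 4.202×10^6 × 32.21 = 1.35×10^8 J/(m^2 K).
ω = 2π / 3.15×10^7 s = 1.99×10^-7 s⁻¹.
Phase lag φ = arctan(Cω/λ) = arctan(27.0/14.60) = 1.07 rad.
Time lag = φ / ω = 1.07 / 1.99×10^-7 = 5.39×10^6 s = 62.4 days.

62.4 days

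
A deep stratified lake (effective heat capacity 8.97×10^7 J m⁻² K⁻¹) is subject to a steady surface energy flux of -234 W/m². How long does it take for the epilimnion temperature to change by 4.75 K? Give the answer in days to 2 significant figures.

Areal heat capacity C = 8.97×10^7 J m⁻² K⁻¹ (given).
Time required: Δt = C ΔT / F = 8.97×10^7 × -4.75 / -234 = 1.82×10^6 s.
In days: 1.82×10^6 s / (86400 s/day) = 21.1 days.

21 days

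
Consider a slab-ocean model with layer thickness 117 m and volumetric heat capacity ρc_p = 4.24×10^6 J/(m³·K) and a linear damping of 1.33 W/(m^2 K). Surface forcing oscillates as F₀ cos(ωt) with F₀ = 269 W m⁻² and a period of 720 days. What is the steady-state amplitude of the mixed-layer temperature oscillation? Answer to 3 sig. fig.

Areal heat capacity C = ρc_p × D = 4.24×10^6 × 117 = 4.96×10^8 J/(m²·K).
Angular frequency ω = 2π / T = 2π / 6.22×10^7 s = 1.01×10^-7 s⁻¹.
√((Cω)² + λ²) = √((50.1)² + 1.33²) = 50.1 W/(m²·K).
Amplitude A = F₀ / √((Cω)²+λ²) = 269 / 50.1 = 5.37 K.

5.37 K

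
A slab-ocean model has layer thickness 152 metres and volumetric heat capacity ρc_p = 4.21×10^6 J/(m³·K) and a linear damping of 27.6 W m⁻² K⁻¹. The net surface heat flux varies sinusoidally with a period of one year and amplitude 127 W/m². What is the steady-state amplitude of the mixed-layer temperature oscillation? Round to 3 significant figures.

Areal heat capacity C = ρc_p × D = 4.21×10^6 × 152 = 6.40×10^8 J/(m^2 K).
Angular frequency ω = 2π / T = 2π / 3.15×10^7 s = 1.99×10^-7 s⁻¹.
√((Cω)² + λ²) = √((127)² + 27.6²) = 130 W/(m²·K).
Amplitude A = F₀ / √((Cω)²+λ²) = 127 / 130 = 0.974 K.

0.974 K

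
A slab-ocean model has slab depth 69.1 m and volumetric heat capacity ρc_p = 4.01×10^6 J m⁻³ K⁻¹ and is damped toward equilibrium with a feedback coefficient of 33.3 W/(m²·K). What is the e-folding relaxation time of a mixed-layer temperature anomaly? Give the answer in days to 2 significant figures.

Areal heat capacity C = ρc_p × D = 4.01×10^6 × 69.1 = 2.77×10^8 J m⁻² K⁻¹.
Relaxation time τ = C / λ = 2.77×10^8 / 33.3 = 8.32×10^6 s.
In days: 8.32×10^6 s / (86400 s/day) = 96.3 days.

96 days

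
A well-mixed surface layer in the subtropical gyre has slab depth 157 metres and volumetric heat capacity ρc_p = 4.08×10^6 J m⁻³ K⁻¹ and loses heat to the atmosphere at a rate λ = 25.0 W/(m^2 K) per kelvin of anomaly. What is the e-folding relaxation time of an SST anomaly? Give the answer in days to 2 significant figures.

Areal heat capacity C = ρc_p × D = 4.08×10^6 × 157 = 6.41×10^8 J/(m^2 K).
Relaxation time τ = C / λ = 6.41×10^8 / 25.0 = 2.56×10^7 s.
In days: 2.56×10^7 s / (86400 s/day) = 297 days.

300 days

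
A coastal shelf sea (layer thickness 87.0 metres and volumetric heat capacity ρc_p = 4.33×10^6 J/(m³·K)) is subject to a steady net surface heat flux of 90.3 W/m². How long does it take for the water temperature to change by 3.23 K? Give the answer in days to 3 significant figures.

156 days

Areal heat capacity C = ρc_p × D = 4.33×10^6 × 87.0 = 3.77×10^8 J m⁻² K⁻¹.
Time required: Δt = C ΔT / F = 3.77×10^8 × 3.23 / 90.3 = 1.35×10^7 s.
In days: 1.35×10^7 s / (86400 s/day) = 156 days.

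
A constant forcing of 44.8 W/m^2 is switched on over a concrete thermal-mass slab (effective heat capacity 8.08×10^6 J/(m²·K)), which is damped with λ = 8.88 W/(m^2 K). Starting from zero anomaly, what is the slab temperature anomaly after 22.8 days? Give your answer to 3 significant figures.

Areal heat capacity C = 8.08×10^6 J/(m²·K) (given).
τ = C / λ = 8.08×10^6 / 8.88 = 9.10×10^5 s.
Equilibrium anomaly ΔT_eq = F / λ = 44.8 / 8.88 = 5.05 K.
t = 22.8 days = 1.97×10^6 s, so t/τ = 2.16.
ΔT(t) = ΔT_eq (1 − e^(−t/τ)) = 5.05 × (1 − e^−2.16) = 4.47 K.

4.47 K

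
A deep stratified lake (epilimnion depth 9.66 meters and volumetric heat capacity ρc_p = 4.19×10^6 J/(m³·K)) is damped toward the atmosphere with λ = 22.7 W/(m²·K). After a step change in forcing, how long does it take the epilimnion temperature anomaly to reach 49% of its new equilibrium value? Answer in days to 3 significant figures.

Areal heat capacity C = ρc_p × D = 4.19×10^6 × 9.66 = 4.05×10^7 J/(m²·K).
τ = C / λ = 4.05×10^7 / 22.7 = 1.78×10^6 s.
Fraction reached: 1 − e^(−t/τ) = 0.49 ⇒ t = −τ ln(1 − 0.49) = τ × 0.673.
t = 1.20×10^6 s = 13.9 days.

13.9 days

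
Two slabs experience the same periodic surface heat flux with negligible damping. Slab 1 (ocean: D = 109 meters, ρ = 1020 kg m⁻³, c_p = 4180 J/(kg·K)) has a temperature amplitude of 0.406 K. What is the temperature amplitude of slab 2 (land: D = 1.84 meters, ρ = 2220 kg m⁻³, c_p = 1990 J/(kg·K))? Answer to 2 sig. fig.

23 K

C_ocean = 4.65×10^8 J/(m²·K); C_land = 8.13×10^6 J/(m²·K).
A ∝ 1/C ⇒ A_land = A_ocean × C_ocean/C_land = 0.406 × 57.2 = 23.2 K.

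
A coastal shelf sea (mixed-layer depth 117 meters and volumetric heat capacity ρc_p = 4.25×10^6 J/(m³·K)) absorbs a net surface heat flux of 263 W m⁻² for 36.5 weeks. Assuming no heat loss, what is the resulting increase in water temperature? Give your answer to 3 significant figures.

11.7 K

Areal heat capacity C = ρc_p × D = 4.25×10^6 × 117 = 4.97×10^8 J/(m^2 K).
Net heat input Q = F Δt = 263 × (36.5 weeks × 6.048×10^5 s/week) = 5.81×10^9 J/m².
ΔT = Q / C = 5.81×10^9 / 4.97×10^8 = 11.7 K.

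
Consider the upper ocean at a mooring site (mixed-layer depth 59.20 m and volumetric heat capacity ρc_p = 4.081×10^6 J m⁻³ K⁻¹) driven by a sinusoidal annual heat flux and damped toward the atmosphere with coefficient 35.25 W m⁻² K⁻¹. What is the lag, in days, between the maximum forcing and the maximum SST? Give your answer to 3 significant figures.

54.5 days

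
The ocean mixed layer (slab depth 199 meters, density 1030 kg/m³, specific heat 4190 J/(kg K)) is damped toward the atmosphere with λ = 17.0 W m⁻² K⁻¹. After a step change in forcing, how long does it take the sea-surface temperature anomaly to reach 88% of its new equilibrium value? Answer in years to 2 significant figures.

Areal heat capacity C = ρ c_p D = 1030 × 4190 × 199 = 8.59×10^8 J/(m²·K).
τ = C / λ = 8.59×10^8 / 17.0 = 5.05×10^7 s.
Fraction reached: 1 − e^(−t/τ) = 0.88 ⇒ t = −τ ln(1 − 0.88) = τ × 2.12.
t = 1.07×10^8 s = 3.39 years.

3.4 years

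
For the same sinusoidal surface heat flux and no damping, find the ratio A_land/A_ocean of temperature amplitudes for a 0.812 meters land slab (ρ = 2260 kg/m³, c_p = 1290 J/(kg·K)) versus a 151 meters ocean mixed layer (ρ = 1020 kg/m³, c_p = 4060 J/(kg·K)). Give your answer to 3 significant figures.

264

C_ocean = 1020 × 4060 × 151 = 6.25×10^8 J/(m²·K).
C_land = 2260 × 1290 × 0.812 = 2.37×10^6 J/(m²·K).
Undamped amplitude ∝ 1/C, so A_land/A_ocean = C_ocean/C_land = 264.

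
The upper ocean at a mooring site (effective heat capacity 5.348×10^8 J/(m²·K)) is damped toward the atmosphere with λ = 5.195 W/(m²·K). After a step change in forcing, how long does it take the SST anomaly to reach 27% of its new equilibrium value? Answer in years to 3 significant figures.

Areal heat capacity C = 5.348×10^8 J/(m²·K) (given).
τ = C / λ = 5.35×10^8 / 5.195 = 1.03×10^8 s.
Fraction reached: 1 − e^(−t/τ) = 0.27 ⇒ t = −τ ln(1 − 0.27) = τ × 0.315.
t = 3.24×10^7 s = 1.03 years.

1.03 years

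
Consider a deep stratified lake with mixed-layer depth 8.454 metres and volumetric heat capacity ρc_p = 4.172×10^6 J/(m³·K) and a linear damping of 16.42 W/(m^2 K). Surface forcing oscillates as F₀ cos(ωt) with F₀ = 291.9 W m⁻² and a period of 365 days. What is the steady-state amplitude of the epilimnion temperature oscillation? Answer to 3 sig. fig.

16.3 K

Areal heat capacity C = ρc_p × D = 4.172×10^6 × 8.454 = 3.53×10^7 J m⁻² K⁻¹.
Angular frequency ω = 2π / T = 2π / 3.15×10^7 s = 1.99×10^-7 s⁻¹.
√((Cω)² + λ²) = √((7.03)² + 16.42²) = 17.9 W/(m²·K).
Amplitude A = F₀ / √((Cω)²+λ²) = 291.9 / 17.9 = 16.3 K.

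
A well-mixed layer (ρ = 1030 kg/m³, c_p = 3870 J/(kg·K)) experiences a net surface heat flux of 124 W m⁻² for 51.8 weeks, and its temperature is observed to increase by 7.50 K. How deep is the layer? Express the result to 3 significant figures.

Heat input Q = F Δt = 124 × 3.13×10^7 s = 3.88×10^9 J/m².
Required areal heat capacity C = Q / ΔT = 5.18×10^8 J/(m²·K).
Depth D = C / (ρ c_p) = 5.18×10^8 / (1030 × 3870) = 130 m.

130 m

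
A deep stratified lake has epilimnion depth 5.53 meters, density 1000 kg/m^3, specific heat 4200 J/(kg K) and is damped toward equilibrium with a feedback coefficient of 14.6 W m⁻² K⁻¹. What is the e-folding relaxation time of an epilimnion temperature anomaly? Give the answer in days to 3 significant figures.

18.4 days

Areal heat capacity C = ρ c_p D = 1000 × 4200 × 5.53 = 2.32×10^7 J/(m²·K).
Relaxation time τ = C / λ = 2.32×10^7 / 14.6 = 1.59×10^6 s.
In days: 1.59×10^6 s / (86400 s/day) = 18.4 days.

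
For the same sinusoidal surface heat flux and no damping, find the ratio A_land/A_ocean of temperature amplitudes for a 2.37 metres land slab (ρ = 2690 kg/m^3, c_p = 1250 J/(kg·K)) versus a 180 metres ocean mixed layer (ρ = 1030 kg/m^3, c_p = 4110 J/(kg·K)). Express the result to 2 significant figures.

96

C_ocean = 1030 × 4110 × 180 = 7.62×10^8 J/(m²·K).
C_land = 2690 × 1250 × 2.37 = 7.97×10^6 J/(m²·K).
Undamped amplitude ∝ 1/C, so A_land/A_ocean = C_ocean/C_land = 95.6.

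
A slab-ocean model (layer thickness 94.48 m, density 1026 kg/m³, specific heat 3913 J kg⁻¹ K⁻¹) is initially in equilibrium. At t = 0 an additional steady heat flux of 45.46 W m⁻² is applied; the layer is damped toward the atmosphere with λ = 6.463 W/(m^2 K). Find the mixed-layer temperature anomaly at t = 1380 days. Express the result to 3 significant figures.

Areal heat capacity C = ρ c_p D = 1026 × 3913 × 94.48 = 3.79×10^8 J/(m^2 K).
τ = C / λ = 3.79×10^8 / 6.463 = 5.87×10^7 s.
Equilibrium anomaly ΔT_eq = F / λ = 45.46 / 6.463 = 7.03 K.
t = 1380 days = 1.19×10^8 s, so t/τ = 2.03.
ΔT(t) = ΔT_eq (1 − e^(−t/τ)) = 7.03 × (1 − e^−2.03) = 6.11 K.

6.11 K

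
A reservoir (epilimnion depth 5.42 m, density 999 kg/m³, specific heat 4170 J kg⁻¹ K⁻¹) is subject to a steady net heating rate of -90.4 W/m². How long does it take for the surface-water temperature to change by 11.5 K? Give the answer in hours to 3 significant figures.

798 hours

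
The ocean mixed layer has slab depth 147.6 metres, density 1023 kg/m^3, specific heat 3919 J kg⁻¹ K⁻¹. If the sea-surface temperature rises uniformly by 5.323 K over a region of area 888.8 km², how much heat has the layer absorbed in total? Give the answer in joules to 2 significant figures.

2.8×10^18 J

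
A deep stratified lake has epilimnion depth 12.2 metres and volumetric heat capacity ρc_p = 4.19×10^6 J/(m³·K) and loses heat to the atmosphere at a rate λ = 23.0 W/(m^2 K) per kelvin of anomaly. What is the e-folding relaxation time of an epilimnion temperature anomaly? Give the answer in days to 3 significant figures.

Areal heat capacity C = ρc_p × D = 4.19×10^6 × 12.2 = 5.11×10^7 J/(m²·K).
Relaxation time τ = C / λ = 5.11×10^7 / 23.0 = 2.22×10^6 s.
In days: 2.22×10^6 s / (86400 s/day) = 25.7 days.

25.7 days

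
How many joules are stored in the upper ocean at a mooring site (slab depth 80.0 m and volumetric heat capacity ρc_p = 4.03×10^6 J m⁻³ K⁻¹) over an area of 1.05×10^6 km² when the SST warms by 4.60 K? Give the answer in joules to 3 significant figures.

1.56×10^21 J

Areal heat capacity C = ρc_p × D = 4.03×10^6 × 80.0 = 3.22×10^8 J m⁻² K⁻¹.
Heat per unit area: q = C ΔT = 3.22×10^8 × 4.60 = 1.48×10^9 J/m².
Total heat: Q = q × A = 1.48×10^9 × (1.05×10^6 × 10⁶ m²) = 1.56×10^21 J.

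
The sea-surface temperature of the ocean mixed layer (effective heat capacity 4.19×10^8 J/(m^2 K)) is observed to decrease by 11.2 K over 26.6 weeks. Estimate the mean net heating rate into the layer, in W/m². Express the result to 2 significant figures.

-290

Areal heat capacity C = 4.19×10^8 J/(m^2 K) (given).
Required heat per unit area: Q = C ΔT = 4.19×10^8 × -11.2 = -4.69×10^9 J/m².
Flux F = Q / Δt = -4.69×10^9 / 1.61×10^7 s = -292 W/m².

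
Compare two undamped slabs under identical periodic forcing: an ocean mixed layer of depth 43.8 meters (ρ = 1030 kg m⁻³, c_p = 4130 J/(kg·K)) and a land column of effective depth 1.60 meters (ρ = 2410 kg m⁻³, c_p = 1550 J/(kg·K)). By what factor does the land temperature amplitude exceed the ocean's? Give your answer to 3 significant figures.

31.2

C_ocean = 1030 × 4130 × 43.8 = 1.86×10^8 J/(m²·K).
C_land = 2410 × 1550 × 1.60 = 5.98×10^6 J/(m²·K).
Undamped amplitude ∝ 1/C, so A_land/A_ocean = C_ocean/C_land = 31.2.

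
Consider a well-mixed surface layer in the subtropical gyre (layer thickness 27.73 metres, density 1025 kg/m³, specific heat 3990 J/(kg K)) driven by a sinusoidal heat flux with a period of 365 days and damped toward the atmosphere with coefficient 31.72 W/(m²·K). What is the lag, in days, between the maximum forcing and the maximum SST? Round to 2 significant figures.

36 days

Areal heat capacity C = ρ c_p D = 1025 × 3990 × 27.73 = 1.13×10^8 J/(m^2 K).
ω = 2π / 3.15×10^7 s = 1.99×10^-7 s⁻¹.
Phase lag φ = arctan(Cω/λ) = arctan(22.6/31.72) = 0.619 rad.
Time lag = φ / ω = 0.619 / 1.99×10^-7 = 3.11×10^6 s = 36.0 days.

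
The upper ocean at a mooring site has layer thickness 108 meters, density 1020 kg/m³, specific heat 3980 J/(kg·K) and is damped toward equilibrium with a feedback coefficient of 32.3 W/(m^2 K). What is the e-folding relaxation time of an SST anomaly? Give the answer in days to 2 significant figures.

160 days

Areal heat capacity C = ρ c_p D = 1020 × 3980 × 108 = 4.38×10^8 J m⁻² K⁻¹.
Relaxation time τ = C / λ = 4.38×10^8 / 32.3 = 1.36×10^7 s.
In days: 1.36×10^7 s / (86400 s/day) = 157 days.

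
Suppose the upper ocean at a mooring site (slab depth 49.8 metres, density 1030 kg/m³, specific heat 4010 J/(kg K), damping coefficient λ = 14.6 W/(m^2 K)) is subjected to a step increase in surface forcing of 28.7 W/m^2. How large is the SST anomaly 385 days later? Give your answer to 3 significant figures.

Areal heat capacity C = ρ c_p D = 1030 × 4010 × 49.8 = 2.06×10^8 J/(m^2 K).
τ = C / λ = 2.06×10^8 / 14.6 = 1.41×10^7 s.
Equilibrium anomaly ΔT_eq = F / λ = 28.7 / 14.6 = 1.97 K.
t = 385 days = 3.33×10^7 s, so t/τ = 2.36.
ΔT(t) = ΔT_eq (1 − e^(−t/τ)) = 1.97 × (1 − e^−2.36) = 1.78 K.

1.78 K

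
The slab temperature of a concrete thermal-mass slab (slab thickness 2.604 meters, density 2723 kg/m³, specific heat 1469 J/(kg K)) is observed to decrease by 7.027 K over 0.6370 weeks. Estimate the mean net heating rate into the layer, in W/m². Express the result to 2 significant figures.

Areal heat capacity C = ρ c_p D = 2723 × 1469 × 2.604 = 1.04×10^7 J/(m²·K).
Required heat per unit area: Q = C ΔT = 1.04×10^7 × -7.027 = -7.32×10^7 J/m².
Flux F = Q / Δt = -7.32×10^7 / 3.85×10^5 s = -190 W/m².

-190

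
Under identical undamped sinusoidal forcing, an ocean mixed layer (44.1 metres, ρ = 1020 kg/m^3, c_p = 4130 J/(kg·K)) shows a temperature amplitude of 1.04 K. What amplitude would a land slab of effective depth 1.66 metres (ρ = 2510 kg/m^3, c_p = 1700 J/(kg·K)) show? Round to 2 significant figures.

27 K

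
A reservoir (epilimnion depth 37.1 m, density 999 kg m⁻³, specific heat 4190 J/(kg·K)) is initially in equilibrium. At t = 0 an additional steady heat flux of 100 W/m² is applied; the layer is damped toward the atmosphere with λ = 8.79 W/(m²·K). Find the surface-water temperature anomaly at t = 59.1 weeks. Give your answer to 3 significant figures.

Areal heat capacity C = ρ c_p D = 999 × 4190 × 37.1 = 1.55×10^8 J/(m²·K).
τ = C / λ = 1.55×10^8 / 8.79 = 1.77×10^7 s.
Equilibrium anomaly ΔT_eq = F / λ = 100 / 8.79 = 11.4 K.
t = 59.1 weeks = 3.57×10^7 s, so t/τ = 2.02.
ΔT(t) = ΔT_eq (1 − e^(−t/τ)) = 11.4 × (1 − e^−2.02) = 9.87 K.

9.87 K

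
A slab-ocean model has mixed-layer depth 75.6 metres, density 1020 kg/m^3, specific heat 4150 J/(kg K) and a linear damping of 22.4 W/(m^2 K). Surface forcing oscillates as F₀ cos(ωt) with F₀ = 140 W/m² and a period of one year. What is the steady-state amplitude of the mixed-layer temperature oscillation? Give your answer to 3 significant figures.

Areal heat capacity C = ρ c_p D = 1020 × 4150 × 75.6 = 3.20×10^8 J m⁻² K⁻¹.
Angular frequency ω = 2π / T = 2π / 3.15×10^7 s = 1.99×10^-7 s⁻¹.
√((Cω)² + λ²) = √((63.8)² + 22.4²) = 67.6 W/(m²·K).
Amplitude A = F₀ / √((Cω)²+λ²) = 140 / 67.6 = 2.07 K.

2.07 K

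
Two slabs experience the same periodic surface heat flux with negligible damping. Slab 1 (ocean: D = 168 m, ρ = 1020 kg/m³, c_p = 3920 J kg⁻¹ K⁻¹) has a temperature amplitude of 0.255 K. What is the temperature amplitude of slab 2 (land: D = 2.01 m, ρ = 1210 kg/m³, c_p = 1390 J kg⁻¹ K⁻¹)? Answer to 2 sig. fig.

51 K

C_ocean = 6.72×10^8 J/(m²·K); C_land = 3.38×10^6 J/(m²·K).
A ∝ 1/C ⇒ A_land = A_ocean × C_ocean/C_land = 0.255 × 199 = 50.7 K.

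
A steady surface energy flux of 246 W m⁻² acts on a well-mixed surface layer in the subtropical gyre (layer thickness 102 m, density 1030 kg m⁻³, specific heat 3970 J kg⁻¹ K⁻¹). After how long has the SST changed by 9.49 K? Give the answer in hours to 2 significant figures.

4500 hours

Areal heat capacity C = ρ c_p D = 1030 × 3970 × 102 = 4.17×10^8 J/(m²·K).
Time required: Δt = C ΔT / F = 4.17×10^8 × 9.49 / 246 = 1.61×10^7 s.
In hours: 1.61×10^7 s / (3600 s/hour) = 4470 hours.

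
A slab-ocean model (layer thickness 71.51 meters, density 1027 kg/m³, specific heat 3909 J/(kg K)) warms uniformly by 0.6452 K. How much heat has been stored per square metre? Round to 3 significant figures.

Areal heat capacity C = ρ c_p D = 1027 × 3909 × 71.51 = 2.87×10^8 J/(m²·K).
ΔQ = C ΔT = 2.87×10^8 × 0.6452 = 1.85×10^8 J/m².

1.85×10^8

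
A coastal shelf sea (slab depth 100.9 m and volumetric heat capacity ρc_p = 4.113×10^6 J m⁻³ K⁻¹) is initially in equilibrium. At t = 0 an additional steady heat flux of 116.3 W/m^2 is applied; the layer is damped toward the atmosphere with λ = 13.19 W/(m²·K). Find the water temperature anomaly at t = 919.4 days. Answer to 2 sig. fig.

8.1 K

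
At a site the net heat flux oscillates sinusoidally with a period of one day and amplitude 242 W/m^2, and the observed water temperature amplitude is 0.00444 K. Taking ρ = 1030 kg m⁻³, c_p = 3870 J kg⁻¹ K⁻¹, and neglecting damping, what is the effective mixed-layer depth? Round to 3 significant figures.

ω = 2π / 86400 s = 7.27×10^-5 s⁻¹.
Required C = F₀ / (A ω) = 242 / (0.00444 × 7.27×10^-5) = 7.49×10^8 J/(m²·K).
D = C / (ρ c_p) = 7.49×10^8 / (1030 × 3870) = 188 m.

188 m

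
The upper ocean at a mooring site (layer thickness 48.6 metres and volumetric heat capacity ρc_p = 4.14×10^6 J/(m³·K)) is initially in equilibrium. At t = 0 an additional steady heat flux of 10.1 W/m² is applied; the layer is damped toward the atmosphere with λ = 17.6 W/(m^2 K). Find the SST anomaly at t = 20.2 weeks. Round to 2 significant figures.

0.38 K

Areal heat capacity C = ρc_p × D = 4.14×10^6 × 48.6 = 2.01×10^8 J/(m²·K).
τ = C / λ = 2.01×10^8 / 17.6 = 1.14×10^7 s.
Equilibrium anomaly ΔT_eq = F / λ = 10.1 / 17.6 = 0.574 K.
t = 20.2 weeks = 1.22×10^7 s, so t/τ = 1.07.
ΔT(t) = ΔT_eq (1 − e^(−t/τ)) = 0.574 × (1 − e^−1.07) = 0.377 K.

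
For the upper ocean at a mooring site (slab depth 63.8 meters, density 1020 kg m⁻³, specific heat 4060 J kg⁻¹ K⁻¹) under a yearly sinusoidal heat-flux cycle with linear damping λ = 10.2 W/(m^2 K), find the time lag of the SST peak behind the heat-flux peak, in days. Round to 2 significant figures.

80 days

Areal heat capacity C = ρ c_p D = 1020 × 4060 × 63.8 = 2.64×10^8 J/(m^2 K).
ω = 2π / 3.15×10^7 s = 1.99×10^-7 s⁻¹.
Phase lag φ = arctan(Cω/λ) = arctan(52.6/10.2) = 1.38 rad.
Time lag = φ / ω = 1.38 / 1.99×10^-7 = 6.92×10^6 s = 80.1 days.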